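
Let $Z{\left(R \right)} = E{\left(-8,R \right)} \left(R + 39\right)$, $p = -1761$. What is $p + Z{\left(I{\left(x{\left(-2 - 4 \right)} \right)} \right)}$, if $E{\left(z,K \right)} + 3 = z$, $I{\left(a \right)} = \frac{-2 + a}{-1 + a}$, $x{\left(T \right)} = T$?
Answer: $- \frac{15418}{7} \approx -2202.6$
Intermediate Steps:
$I{\left(a \right)} = \frac{-2 + a}{-1 + a}$
$E{\left(z,K \right)} = -3 + z$
$Z{\left(R \right)} = -429 - 11 R$ ($Z{\left(R \right)} = \left(-3 - 8\right) \left(R + 39\right) = - 11 \left(39 + R\right) = -429 - 11 R$)
$p + Z{\left(I{\left(x{\left(-2 - 4 \right)} \right)} \right)} = -1761 - \left(429 + 11 \frac{-2 - 6}{-1 - 6}\right) = -1761 - \left(429 + 11 \frac{1}{-7} \left(-8\right)\right) = -1761 - \left(429 + 11 \left(\left(- \frac{1}{7}\right) \left(-8\right)\right)\right) = -1761 - \frac{3091}{7} = - \frac{15418}{7}$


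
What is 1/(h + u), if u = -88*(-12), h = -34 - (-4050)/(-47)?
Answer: 47/43984 ≈ 0.0010686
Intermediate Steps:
h = -5648/47 (h = -34 - (-4050)*(-1)/47 = -34 - 81*50/47 = -34 - 4050/47 = -5648/47 ≈ -120.17)
u = 1056
1/(h + u) = 1/(-5648/47 + 1056) = 1/(43984/47) = 47/43984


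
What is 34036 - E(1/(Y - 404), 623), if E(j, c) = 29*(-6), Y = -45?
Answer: 34210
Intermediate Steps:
E(j, c) = -174
34036 - E(1/(Y - 404), 623) = 34036 - 1*(-174) = 34036 + 174 = 34210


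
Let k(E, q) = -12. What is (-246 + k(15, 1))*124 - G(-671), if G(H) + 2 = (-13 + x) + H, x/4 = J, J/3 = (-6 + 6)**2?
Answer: -31306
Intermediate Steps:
J = 0 (J = 3*(-6 + 6)**2 = 3*0**2 = 3*0 = 0)
x = 0 (x = 4*0 = 0)
G(H) = -15 + H (G(H) = -2 + ((-13 + 0) + H) = -2 + (-13 + H) = -15 + H)
(-246 + k(15, 1))*124 - G(-671) = (-246 - 12)*124 - (-15 - 671) = -258*124 - 1*(-686) = -31992 + 686 = -31306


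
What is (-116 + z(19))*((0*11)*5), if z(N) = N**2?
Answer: 0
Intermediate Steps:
(-116 + z(19))*((0*11)*5) = (-116 + 19**2)*((0*11)*5) = (-116 + 361)*(0*5) = 245*0 = 0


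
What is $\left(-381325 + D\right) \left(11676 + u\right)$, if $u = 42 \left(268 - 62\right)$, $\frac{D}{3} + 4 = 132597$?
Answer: $334476912$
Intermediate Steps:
$D = 397779$ ($D = -12 + 3 \cdot 132597 = -12 + 397791 = 397779$)
$u = 8652$ ($u = 42 \cdot 206 = 8652$)
$\left(-381325 + D\right) \left(11676 + u\right) = \left(-381325 + 397779\right) \left(11676 + 8652\right) = 16454 \cdot 20328 = 334476912$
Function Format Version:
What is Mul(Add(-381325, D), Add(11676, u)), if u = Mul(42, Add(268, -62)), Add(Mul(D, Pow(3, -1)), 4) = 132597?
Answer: 334476912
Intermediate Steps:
D = 397779 (D = Add(-12, Mul(3, 132597)) = Add(-12, 397791) = 397779)
u = 8652 (u = Mul(42, 206) = 8652)
Mul(Add(-381325, D), Add(11676, u)) = Mul(Add(-381325, 397779), Add(11676, 8652)) = Mul(16454, 20328) = 334476912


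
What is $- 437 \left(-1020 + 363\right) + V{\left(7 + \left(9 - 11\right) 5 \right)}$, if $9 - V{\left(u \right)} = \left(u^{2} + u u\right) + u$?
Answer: $287103$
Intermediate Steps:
$V{\left(u \right)} = 9 - u - 2 u^{2}$ ($V{\left(u \right)} = 9 - \left(\left(u^{2} + u u\right) + u\right) = 9 - \left(\left(u^{2} + u^{2}\right) + u\right) = 9 - \left(2 u^{2} + u\right) = 9 - \left(u + 2 u^{2}\right) = 9 - u - 2 u^{2}$)
$- 437 \left(-1020 + 363\right) + V{\left(7 + \left(9 - 11\right) 5 \right)} = - 437 \left(-1020 + 363\right) - \left(-2 + 2 \left(7 + \left(9 - 11\right) 5\right)^{2} + \left(9 - 11\right) 5\right) = \left(-437\right) \left(-657\right) - \left(-2 - 10 + 2 \left(7 - 10\right)^{2}\right) = 287109 - \left(-12 + 2 \left(7 - 10\right)^{2}\right) = 287109 - \left(-12 + 18\right) = 287109 + \left(9 + 3 - 18\right) = 287109 - 6 = 287103$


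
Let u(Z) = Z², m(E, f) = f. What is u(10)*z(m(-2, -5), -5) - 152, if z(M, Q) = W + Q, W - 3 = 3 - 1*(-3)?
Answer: 248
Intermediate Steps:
W = 9 (W = 3 + (3 - 1*(-3)) = 3 + (3 + 3) = 3 + 6 = 9)
z(M, Q) = 9 + Q
u(10)*z(m(-2, -5), -5) - 152 = 10²*(9 - 5) - 152 = 100*4 - 152 = 400 - 152 = 248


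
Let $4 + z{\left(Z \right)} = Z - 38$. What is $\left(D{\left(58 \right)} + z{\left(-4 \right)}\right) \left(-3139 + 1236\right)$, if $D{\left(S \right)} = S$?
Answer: $-22836$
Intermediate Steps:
$z{\left(Z \right)} = -42 + Z$ ($z{\left(Z \right)} = -4 + \left(Z - 38\right) = -4 + \left(-38 + Z\right) = -42 + Z$)
$\left(D{\left(58 \right)} + z{\left(-4 \right)}\right) \left(-3139 + 1236\right) = \left(58 - 46\right) \left(-3139 + 1236\right) = \left(58 - 46\right) \left(-1903\right) = 12 \left(-1903\right) = -22836$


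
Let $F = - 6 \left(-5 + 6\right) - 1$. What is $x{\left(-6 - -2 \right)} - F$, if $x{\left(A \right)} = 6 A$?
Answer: $-17$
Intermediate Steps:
$F = -7$ ($F = \left(-6\right) 1 - 1 = -6 - 1 = -7$)
$x{\left(-6 - -2 \right)} - F = 6 \left(-6 - -2\right) - -7 = 6 \left(-6 + 2\right) + 7 = 6 \left(-4\right) + 7 = -24 + 7 = -17$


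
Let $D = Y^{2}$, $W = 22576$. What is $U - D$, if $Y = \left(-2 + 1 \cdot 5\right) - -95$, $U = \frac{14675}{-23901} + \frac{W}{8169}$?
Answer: $- \frac{624911687525}{65082423} \approx -9601.8$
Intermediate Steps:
$U = \frac{139902967}{65082423}$ ($U = \frac{14675}{-23901} + \frac{22576}{8169} = 14675 \left(- \frac{1}{23901}\right) + 22576 \cdot \frac{1}{8169} = - \frac{14675}{23901} + \frac{22576}{8169} = \frac{139902967}{65082423} \approx 2.1496$)
$Y = 98$ ($Y = \left(-2 + 5\right) + 95 = 3 + 95 = 98$)
$D = 9604$ ($D = 98^{2} = 9604$)
$U - D = \frac{139902967}{65082423} - 9604 = - \frac{624911687525}{65082423}$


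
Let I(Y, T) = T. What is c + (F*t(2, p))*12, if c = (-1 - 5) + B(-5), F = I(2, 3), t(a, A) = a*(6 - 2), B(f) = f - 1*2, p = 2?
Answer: 275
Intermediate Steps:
B(f) = -2 + f (B(f) = f - 2 = -2 + f)
t(a, A) = 4*a (t(a, A) = a*4 = 4*a)
F = 3
c = -13 (c = (-1 - 5) + (-2 - 5) = -6 - 7 = -13)
c + (F*t(2, p))*12 = -13 + (3*(4*2))*12 = -13 + (3*8)*12 = -13 + 24*12 = -13 + 288 = 275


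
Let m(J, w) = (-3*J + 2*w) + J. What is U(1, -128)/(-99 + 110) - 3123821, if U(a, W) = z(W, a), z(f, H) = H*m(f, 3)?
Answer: -34361769/11 ≈ -3.1238e+6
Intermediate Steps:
m(J, w) = -2*J + 2*w
z(f, H) = H*(6 - 2*f) (z(f, H) = H*(-2*f + 2*3) = H*(-2*f + 6) = H*(6 - 2*f))
U(a, W) = 2*a*(3 - W)
U(1, -128)/(-99 + 110) - 3123821 = (2*1*(3 - 1*(-128)))/(-99 + 110) - 3123821 = (2*1*(3 + 128))/11 - 3123821 = (2*1*131)*(1/11) - 3123821 = 262*(1/11) - 3123821 = 262/11 - 3123821 = -34361769/11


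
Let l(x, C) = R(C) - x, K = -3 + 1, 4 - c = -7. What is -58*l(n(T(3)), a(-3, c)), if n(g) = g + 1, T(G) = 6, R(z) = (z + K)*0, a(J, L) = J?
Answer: 406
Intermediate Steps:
c = 11 (c = 4 - 1*(-7) = 4 + 7 = 11)
K = -2
R(z) = 0 (R(z) = (z - 2)*0 = (-2 + z)*0 = 0)
n(g) = 1 + g
l(x, C) = -x (l(x, C) = 0 - x = -x)
-58*l(n(T(3)), a(-3, c)) = -(-58)*(1 + 6) = -(-58)*7 = -58*(-7) = 406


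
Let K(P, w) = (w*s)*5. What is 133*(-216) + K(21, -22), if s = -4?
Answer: -28288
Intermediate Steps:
K(P, w) = -20*w (K(P, w) = (w*(-4))*5 = -4*w*5 = -20*w)
133*(-216) + K(21, -22) = 133*(-216) - 20*(-22) = -28728 + 440 = -28288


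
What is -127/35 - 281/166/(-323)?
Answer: -6799651/1876630 ≈ -3.6233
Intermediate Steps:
-127/35 - 281/166/(-323) = -127*1/35 - 281*1/166*(-1/323) = -127/35 - 281/166*(-1/323) = -127/35 + 281/53618 = -6799651/1876630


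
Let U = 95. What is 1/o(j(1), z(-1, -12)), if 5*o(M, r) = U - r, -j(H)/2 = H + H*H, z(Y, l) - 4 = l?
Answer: 5/103 ≈ 0.048544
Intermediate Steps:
z(Y, l) = 4 + l
j(H) = -2*H - 2*H**2 (j(H) = -2*(H + H*H) = -2*(H + H**2) = -2*H - 2*H**2)
o(M, r) = 19 - r/5 (o(M, r) = (95 - r)/5 = 19 - r/5)
1/o(j(1), z(-1, -12)) = 1/(19 - (4 - 12)/5) = 1/(19 - 1/5*(-8)) = 1/(19 + 8/5) = 1/(103/5) = 5/103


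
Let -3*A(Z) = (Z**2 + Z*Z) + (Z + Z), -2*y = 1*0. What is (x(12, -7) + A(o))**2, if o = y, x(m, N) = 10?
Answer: 100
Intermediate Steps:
y = 0 (y = -0/2 = -1/2*0 = 0)
o = 0
A(Z) = -2*Z/3 - 2*Z**2/3 (A(Z) = -((Z**2 + Z*Z) + (Z + Z))/3 = -((Z**2 + Z**2) + 2*Z)/3 = -(2*Z**2 + 2*Z)/3 = -(2*Z + 2*Z**2)/3 = -2*Z/3 - 2*Z**2/3)
(x(12, -7) + A(o))**2 = (10 - 2/3*0*(1 + 0))**2 = (10 - 2/3*0*1)**2 = (10 + 0)**2 = 10**2 = 100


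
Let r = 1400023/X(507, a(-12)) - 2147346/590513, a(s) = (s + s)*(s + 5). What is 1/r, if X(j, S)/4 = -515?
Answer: -1216456780/831155314559 ≈ -0.0014636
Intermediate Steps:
a(s) = 2*s*(5 + s) (a(s) = (2*s)*(5 + s) = 2*s*(5 + s))
X(j, S) = -2060 (X(j, S) = 4*(-515) = -2060)
r = -831155314559/1216456780 (r = 1400023/(-2060) - 2147346/590513 = 1400023*(-1/2060) - 2147346*1/590513 = -1400023/2060 - 2147346/590513 = -831155314559/1216456780 ≈ -683.26)
1/r = 1/(-831155314559/1216456780) = -1216456780/831155314559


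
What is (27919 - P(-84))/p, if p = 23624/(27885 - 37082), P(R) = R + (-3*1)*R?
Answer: -255225947/23624 ≈ -10804.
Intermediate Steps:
P(R) = -2*R (P(R) = R - 3*R = -2*R)
p = -23624/9197 (p = 23624/(-9197) = 23624*(-1/9197) = -23624/9197 ≈ -2.5687)
(27919 - P(-84))/p = (27919 - (-2)*(-84))/(-23624/9197) = (27919 - 1*168)*(-9197/23624) = (27919 - 168)*(-9197/23624) = 27751*(-9197/23624) = -255225947/23624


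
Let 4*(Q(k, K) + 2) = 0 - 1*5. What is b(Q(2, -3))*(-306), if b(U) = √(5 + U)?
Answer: -153*√7 ≈ -404.80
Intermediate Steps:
Q(k, K) = -13/4 (Q(k, K) = -2 + (0 - 1*5)/4 = -2 + (0 - 5)/4 = -2 + (¼)*(-5) = -2 - 5/4 = -13/4)
b(Q(2, -3))*(-306) = √(5 - 13/4)*(-306) = √(7/4)*(-306) = (√7/2)*(-306) = -153*√7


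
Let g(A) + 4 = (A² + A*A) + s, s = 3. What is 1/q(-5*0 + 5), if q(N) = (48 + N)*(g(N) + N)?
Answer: 1/2862 ≈ 0.00034941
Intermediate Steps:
g(A) = -1 + 2*A² (g(A) = -4 + ((A² + A*A) + 3) = -4 + ((A² + A²) + 3) = -4 + (2*A² + 3) = -4 + (3 + 2*A²) = -1 + 2*A²)
q(N) = (48 + N)*(-1 + N + 2*N²) (q(N) = (48 + N)*((-1 + 2*N²) + N) = (48 + N)*(-1 + N + 2*N²))
1/q(-5*0 + 5) = 1/(-48 + 2*(-5*0 + 5)³ + 47*(-5*0 + 5) + 97*(-5*0 + 5)²) = 1/(-48 + 2*(0 + 5)³ + 47*(0 + 5) + 97*(0 + 5)²) = 1/(-48 + 2*5³ + 47*5 + 97*5²) = 1/(-48 + 2*125 + 235 + 97*25) = 1/(-48 + 250 + 235 + 2425) = 1/2862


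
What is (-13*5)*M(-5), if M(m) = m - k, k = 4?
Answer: 585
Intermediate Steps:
M(m) = -4 + m (M(m) = m - 1*4 = m - 4 = -4 + m)
(-13*5)*M(-5) = (-13*5)*(-4 - 5) = -65*(-9) = 585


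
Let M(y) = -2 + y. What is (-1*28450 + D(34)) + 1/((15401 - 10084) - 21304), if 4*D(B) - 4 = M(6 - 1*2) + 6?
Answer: -454782190/15987 ≈ -28447.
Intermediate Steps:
D(B) = 3 (D(B) = 1 + ((-2 + (6 - 1*2)) + 6)/4 = 1 + ((-2 + (6 - 2)) + 6)/4 = 1 + ((-2 + 4) + 6)/4 = 1 + (2 + 6)/4 = 1 + (¼)*8 = 1 + 2 = 3)
(-1*28450 + D(34)) + 1/((15401 - 10084) - 21304) = (-1*28450 + 3) + 1/((15401 - 10084) - 21304) = (-28450 + 3) + 1/(5317 - 21304) = -28447 + 1/(-15987) = -28447 - 1/15987 = -454782190/15987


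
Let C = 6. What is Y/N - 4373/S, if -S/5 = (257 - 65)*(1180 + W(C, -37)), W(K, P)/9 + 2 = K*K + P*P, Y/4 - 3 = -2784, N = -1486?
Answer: 73726001779/9848256960 ≈ 7.4862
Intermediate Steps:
Y = -11124 (Y = 12 + 4*(-2784) = 12 - 11136 = -11124)
W(K, P) = -18 + 9*K**2 + 9*P**2 (W(K, P) = -18 + 9*(K*K + P*P) = -18 + 9*(K**2 + P**2) = -18 + (9*K**2 + 9*P**2) = -18 + 9*K**2 + 9*P**2)
S = -13254720 (S = -5*(257 - 65)*(1180 + (-18 + 9*6**2 + 9*(-37)**2)) = -960*(1180 + (-18 + 9*36 + 9*1369)) = -960*(1180 + (-18 + 324 + 12321)) = -960*(1180 + 12627) = -960*13807 = -5*2650944 = -13254720)
Y/N - 4373/S = -11124/(-1486) - 4373/(-13254720) = -11124*(-1/1486) - 4373*(-1/13254720) = 5562/743 + 4373/13254720 = 73726001779/9848256960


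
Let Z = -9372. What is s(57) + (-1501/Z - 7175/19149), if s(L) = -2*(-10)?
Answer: 394531901/19940492 ≈ 19.785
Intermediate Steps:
s(L) = 20
s(57) + (-1501/Z - 7175/19149) = 20 + (-1501/(-9372) - 7175/19149) = 20 + (-1501*(-1/9372) - 7175*1/19149) = 20 + (1501/9372 - 7175/19149) = 20 - 4277939/19940492 = 394531901/19940492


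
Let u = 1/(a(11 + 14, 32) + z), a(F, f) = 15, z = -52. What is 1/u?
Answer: -37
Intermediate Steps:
u = -1/37 (u = 1/(15 - 52) = 1/(-37) = -1/37 ≈ -0.027027)
1/u = 1/(-1/37) = -37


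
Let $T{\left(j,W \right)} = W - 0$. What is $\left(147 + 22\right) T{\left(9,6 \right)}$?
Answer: $1014$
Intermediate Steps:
$T{\left(j,W \right)} = W$ ($T{\left(j,W \right)} = W + 0 = W$)
$\left(147 + 22\right) T{\left(9,6 \right)} = \left(147 + 22\right) 6 = 169 \cdot 6 = 1014$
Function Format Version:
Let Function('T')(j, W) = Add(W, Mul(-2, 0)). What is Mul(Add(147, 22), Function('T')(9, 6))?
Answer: 1014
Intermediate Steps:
Function('T')(j, W) = W (Function('T')(j, W) = Add(W, 0) = W)
Mul(Add(147, 22), Function('T')(9, 6)) = Mul(Add(147, 22), 6) = Mul(169, 6) = 1014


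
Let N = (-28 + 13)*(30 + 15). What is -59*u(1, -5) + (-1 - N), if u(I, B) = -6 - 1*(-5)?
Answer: 733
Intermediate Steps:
u(I, B) = -1 (u(I, B) = -6 + 5 = -1)
N = -675 (N = -15*45 = -675)
-59*u(1, -5) + (-1 - N) = -59*(-1) + (-1 - 1*(-675)) = 59 + (-1 + 675) = 59 + 674 = 733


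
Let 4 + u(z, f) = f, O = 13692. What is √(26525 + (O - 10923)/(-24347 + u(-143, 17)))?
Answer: √29691002726/1058 ≈ 162.86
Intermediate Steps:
u(z, f) = -4 + f
√(26525 + (O - 10923)/(-24347 + u(-143, 17))) = √(26525 + (13692 - 10923)/(-24347 + (-4 + 17))) = √(26525 + 2769/(-24347 + 13)) = √(26525 + 2769/(-24334)) = √(26525 + 2769*(-1/24334)) = √(26525 - 2769/24334) = √(645456581/24334) = √29691002726/1058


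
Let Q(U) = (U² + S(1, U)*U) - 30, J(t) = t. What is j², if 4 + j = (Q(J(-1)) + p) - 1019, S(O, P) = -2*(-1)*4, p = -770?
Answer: 3348900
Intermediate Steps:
S(O, P) = 8 (S(O, P) = 2*4 = 8)
Q(U) = -30 + U² + 8*U (Q(U) = (U² + 8*U) - 30 = -30 + U² + 8*U)
j = -1830 (j = -4 + (((-30 + (-1)² + 8*(-1)) - 770) - 1019) = -4 + (((-30 + 1 - 8) - 770) - 1019) = -4 + ((-37 - 770) - 1019) = -4 + (-807 - 1019) = -4 - 1826 = -1830)
j² = (-1830)² = 3348900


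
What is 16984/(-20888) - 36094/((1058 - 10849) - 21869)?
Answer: 13513627/41332130 ≈ 0.32695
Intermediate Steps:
16984/(-20888) - 36094/((1058 - 10849) - 21869) = 16984*(-1/20888) - 36094/(-9791 - 21869) = -2123/2611 - 36094/(-31660) = -2123/2611 - 36094*(-1/31660) = -2123/2611 + 18047/15830 = 13513627/41332130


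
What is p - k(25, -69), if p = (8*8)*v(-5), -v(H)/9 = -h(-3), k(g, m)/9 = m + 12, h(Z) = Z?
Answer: -1215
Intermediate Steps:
k(g, m) = 108 + 9*m (k(g, m) = 9*(m + 12) = 9*(12 + m) = 108 + 9*m)
v(H) = -27 (v(H) = -(-9)*(-3) = -9*3 = -27)
p = -1728 (p = (8*8)*(-27) = 64*(-27) = -1728)
p - k(25, -69) = -1728 - (108 + 9*(-69)) = -1728 - (108 - 621) = -1728 - 1*(-513) = -1728 + 513 = -1215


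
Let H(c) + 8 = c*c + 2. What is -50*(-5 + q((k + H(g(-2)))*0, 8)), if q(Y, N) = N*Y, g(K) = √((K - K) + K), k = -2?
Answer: 250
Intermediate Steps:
g(K) = √K (g(K) = √(0 + K) = √K)
H(c) = -6 + c² (H(c) = -8 + (c*c + 2) = -8 + (c² + 2) = -8 + (2 + c²) = -6 + c²)
-50*(-5 + q((k + H(g(-2)))*0, 8)) = -50*(-5 + 8*((-2 + (-6 + (√(-2))²))*0)) = -50*(-5 + 8*((-2 + (-6 + (I*√2)²))*0)) = -50*(-5 + 8*((-2 + (-6 - 2))*0)) = -50*(-5 + 8*((-2 - 8)*0)) = -50*(-5 + 8*(-10*0)) = -50*(-5 + 8*0) = -50*(-5 + 0) = -50*(-5) = 250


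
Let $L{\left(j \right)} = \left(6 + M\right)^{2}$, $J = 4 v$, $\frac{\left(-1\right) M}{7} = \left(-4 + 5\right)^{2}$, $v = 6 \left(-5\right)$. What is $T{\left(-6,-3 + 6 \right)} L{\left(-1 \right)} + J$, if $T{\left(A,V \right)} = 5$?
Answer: $-115$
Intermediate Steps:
$v = -30$
$M = -7$ ($M = - 7 \left(-4 + 5\right)^{2} = - 7 \cdot 1^{2} = \left(-7\right) 1 = -7$)
$J = -120$ ($J = 4 \left(-30\right) = -120$)
$L{\left(j \right)} = 1$ ($L{\left(j \right)} = \left(6 - 7\right)^{2} = \left(-1\right)^{2} = 1$)
$T{\left(-6,-3 + 6 \right)} L{\left(-1 \right)} + J = 5 \cdot 1 - 120 = 5 - 120 = -115$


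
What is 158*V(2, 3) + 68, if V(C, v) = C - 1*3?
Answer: -90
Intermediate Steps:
V(C, v) = -3 + C (V(C, v) = C - 3 = -3 + C)
158*V(2, 3) + 68 = 158*(-3 + 2) + 68 = 158*(-1) + 68 = -158 + 68 = -90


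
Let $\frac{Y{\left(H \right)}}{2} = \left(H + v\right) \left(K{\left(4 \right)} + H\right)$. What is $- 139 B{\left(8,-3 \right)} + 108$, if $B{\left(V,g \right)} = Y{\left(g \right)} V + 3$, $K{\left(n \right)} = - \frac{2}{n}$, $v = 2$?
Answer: $-8093$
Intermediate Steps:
$Y{\left(H \right)} = 2 \left(2 + H\right) \left(- \frac{1}{2} + H\right)$ ($Y{\left(H \right)} = 2 \left(H + 2\right) \left(- \frac{2}{4} + H\right) = 2 \left(2 + H\right) \left(\left(-2\right) \frac{1}{4} + H\right) = 2 \left(2 + H\right) \left(- \frac{1}{2} + H\right)$)
$B{\left(V,g \right)} = 3 + V \left(-2 + 2 g^{2} + 3 g\right)$ ($B{\left(V,g \right)} = \left(-2 + 2 g^{2} + 3 g\right) V + 3 = V \left(-2 + 2 g^{2} + 3 g\right) + 3 = 3 + V \left(-2 + 2 g^{2} + 3 g\right)$)
$- 139 B{\left(8,-3 \right)} + 108 = - 139 \left(3 + 8 \left(-2 + 2 \left(-3\right)^{2} + 3 \left(-3\right)\right)\right) + 108 = - 139 \left(3 + 8 \left(-2 + 2 \cdot 9 - 9\right)\right) + 108 = - 139 \left(3 + 8 \left(-2 + 18 - 9\right)\right) + 108 = - 139 \left(3 + 8 \cdot 7\right) + 108 = - 139 \left(3 + 56\right) + 108 = \left(-139\right) 59 + 108 = -8201 + 108 = -8093$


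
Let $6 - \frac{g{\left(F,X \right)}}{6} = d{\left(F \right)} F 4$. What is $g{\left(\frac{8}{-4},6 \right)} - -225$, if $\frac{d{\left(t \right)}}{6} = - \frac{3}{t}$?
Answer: $693$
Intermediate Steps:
$d{\left(t \right)} = - \frac{18}{t}$ ($d{\left(t \right)} = 6 \left(- \frac{3}{t}\right) = - \frac{18}{t}$)
$g{\left(F,X \right)} = 468$ ($g{\left(F,X \right)} = 36 - 6 - \frac{18}{F} F 4 = 36 - 6 \left(\left(-18\right) 4\right) = 36 - -432 = 36 + 432 = 468$)
$g{\left(\frac{8}{-4},6 \right)} - -225 = 468 - -225 = 468 + 225 = 693$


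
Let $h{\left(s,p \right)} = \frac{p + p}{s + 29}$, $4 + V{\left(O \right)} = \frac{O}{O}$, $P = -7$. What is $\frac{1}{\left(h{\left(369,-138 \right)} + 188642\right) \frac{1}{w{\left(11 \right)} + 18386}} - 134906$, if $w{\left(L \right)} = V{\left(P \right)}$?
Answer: $- \frac{5064316317503}{37539620} \approx -1.3491 \cdot 10^{5}$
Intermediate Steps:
$V{\left(O \right)} = -3$ ($V{\left(O \right)} = -4 + \frac{O}{O} = -4 + 1 = -3$)
$w{\left(L \right)} = -3$
$h{\left(s,p \right)} = \frac{2 p}{29 + s}$
$\frac{1}{\left(h{\left(369,-138 \right)} + 188642\right) \frac{1}{w{\left(11 \right)} + 18386}} - 134906 = \frac{1}{\left(2 \left(-138\right) \frac{1}{29 + 369} + 188642\right) \frac{1}{-3 + 18386}} - 134906 = \frac{1}{\left(2 \left(-138\right) \frac{1}{398} + 188642\right) \frac{1}{18383}} - 134906 = \frac{1}{\left(- \frac{138}{199} + 188642\right) \frac{1}{18383}} - 134906 = \frac{1}{\frac{37539620}{199} \cdot \frac{1}{18383}} - 134906 = \frac{1}{\frac{37539620}{3658217}} - 134906 = \frac{3658217}{37539620} - 134906 = - \frac{5064316317503}{37539620}$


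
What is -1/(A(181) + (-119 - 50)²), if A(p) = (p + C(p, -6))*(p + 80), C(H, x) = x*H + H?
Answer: 1/160403 ≈ 6.2343e-6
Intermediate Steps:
C(H, x) = H + H*x (C(H, x) = H*x + H = H + H*x)
A(p) = -4*p*(80 + p) (A(p) = (p + p*(1 - 6))*(p + 80) = (p + p*(-5))*(80 + p) = (p - 5*p)*(80 + p) = (-4*p)*(80 + p) = -4*p*(80 + p))
-1/(A(181) + (-119 - 50)²) = -1/(4*181*(-80 - 1*181) + (-119 - 50)²) = -1/(4*181*(-80 - 181) + (-169)²) = -1/(4*181*(-261) + 28561) = -1/(-188964 + 28561) = -1/(-160403) = -1*(-1/160403) = 1/160403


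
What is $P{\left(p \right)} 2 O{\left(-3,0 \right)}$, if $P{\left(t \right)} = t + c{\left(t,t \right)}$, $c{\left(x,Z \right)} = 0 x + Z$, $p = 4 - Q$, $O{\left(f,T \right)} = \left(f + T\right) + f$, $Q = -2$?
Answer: $-144$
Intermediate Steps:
$O{\left(f,T \right)} = T + 2 f$ ($O{\left(f,T \right)} = \left(T + f\right) + f = T + 2 f$)
$p = 6$ ($p = 4 - -2 = 4 + 2 = 6$)
$c{\left(x,Z \right)} = Z$ ($c{\left(x,Z \right)} = 0 + Z = Z$)
$P{\left(t \right)} = 2 t$ ($P{\left(t \right)} = t + t = 2 t$)
$P{\left(p \right)} 2 O{\left(-3,0 \right)} = 2 \cdot 6 \cdot 2 \left(0 + 2 \left(-3\right)\right) = 12 \cdot 2 \left(0 - 6\right) = 24 \left(-6\right) = -144$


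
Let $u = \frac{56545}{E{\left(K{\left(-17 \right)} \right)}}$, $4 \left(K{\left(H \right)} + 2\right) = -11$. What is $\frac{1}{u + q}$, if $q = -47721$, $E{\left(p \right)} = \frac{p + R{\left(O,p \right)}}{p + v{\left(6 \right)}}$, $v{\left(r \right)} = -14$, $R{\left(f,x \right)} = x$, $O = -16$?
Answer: $\frac{38}{2427477} \approx 1.5654 \cdot 10^{-5}$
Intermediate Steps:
$K{\left(H \right)} = - \frac{19}{4}$ ($K{\left(H \right)} = -2 + \frac{1}{4} \left(-11\right) = -2 - \frac{11}{4} = - \frac{19}{4}$)
$E{\left(p \right)} = \frac{2 p}{-14 + p}$ ($E{\left(p \right)} = \frac{p + p}{p - 14} = \frac{2 p}{-14 + p}$)
$u = \frac{4240875}{38}$ ($u = \frac{56545}{2 \left(- \frac{19}{4}\right) \frac{1}{-14 - \frac{19}{4}}} = \frac{56545}{2 \left(- \frac{19}{4}\right) \frac{1}{- \frac{75}{4}}} = \frac{56545}{2 \left(- \frac{19}{4}\right) \left(- \frac{4}{75}\right)} = \frac{56545}{\frac{38}{75}} = 56545 \cdot \frac{75}{38} = \frac{4240875}{38} \approx 1.116 \cdot 10^{5}$)
$\frac{1}{u + q} = \frac{1}{\frac{4240875}{38} - 47721} = \frac{1}{\frac{2427477}{38}} = \frac{38}{2427477}$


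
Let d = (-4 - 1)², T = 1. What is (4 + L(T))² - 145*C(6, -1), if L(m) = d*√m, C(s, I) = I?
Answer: 986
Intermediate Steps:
d = 25 (d = (-5)² = 25)
L(m) = 25*√m
(4 + L(T))² - 145*C(6, -1) = (4 + 25*√1)² - 145*(-1) = (4 + 25*1)² + 145 = (4 + 25)² + 145 = 29² + 145 = 841 + 145 = 986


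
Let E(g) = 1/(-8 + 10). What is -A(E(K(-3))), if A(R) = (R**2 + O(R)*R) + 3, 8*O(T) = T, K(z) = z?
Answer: -105/32 ≈ -3.2813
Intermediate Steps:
E(g) = 1/2
O(T) = T/8
A(R) = 3 + 9*R**2/8 (A(R) = (R**2 + (R/8)*R) + 3 = (R**2 + R**2/8) + 3 = 9*R**2/8 + 3 = 3 + 9*R**2/8)
-A(E(K(-3))) = -(3 + 9*(1/2)**2/8) = -(3 + (9/8)*(1/4)) = -(3 + 9/32) = -1*105/32 = -105/32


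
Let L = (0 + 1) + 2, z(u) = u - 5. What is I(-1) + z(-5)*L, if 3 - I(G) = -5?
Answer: -22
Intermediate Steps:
z(u) = -5 + u
I(G) = 8 (I(G) = 3 - 1*(-5) = 3 + 5 = 8)
L = 3 (L = 1 + 2 = 3)
I(-1) + z(-5)*L = 8 + (-5 - 5)*3 = 8 - 10*3 = 8 - 30 = -22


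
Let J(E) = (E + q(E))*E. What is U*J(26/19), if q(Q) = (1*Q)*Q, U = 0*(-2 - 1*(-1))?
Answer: 0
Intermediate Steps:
U = 0 (U = 0*(-2 + 1) = 0*(-1) = 0)
q(Q) = Q² (q(Q) = Q*Q = Q²)
J(E) = E*(E + E²) (J(E) = (E + E²)*E = E*(E + E²))
U*J(26/19) = 0*((26/19)²*(1 + 26/19)) = 0*((676/361)*(45/19)) = 0*(30420/6859) = 0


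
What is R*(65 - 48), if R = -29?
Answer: -493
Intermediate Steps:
R*(65 - 48) = -29*(65 - 48) = -29*17 = -493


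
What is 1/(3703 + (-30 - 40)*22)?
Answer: 1/2163 ≈ 0.00046232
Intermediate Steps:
1/(3703 + (-30 - 40)*22) = 1/(3703 - 70*22) = 1/(3703 - 1540) = 1/2163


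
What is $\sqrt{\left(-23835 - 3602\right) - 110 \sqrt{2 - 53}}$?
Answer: $\sqrt{-27437 - 110 i \sqrt{51}} \approx 2.371 - 165.66 i$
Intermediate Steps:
$\sqrt{\left(-23835 - 3602\right) - 110 \sqrt{2 - 53}} = \sqrt{-27437 - 110 \sqrt{-51}} = \sqrt{-27437 - 110 i \sqrt{51}}$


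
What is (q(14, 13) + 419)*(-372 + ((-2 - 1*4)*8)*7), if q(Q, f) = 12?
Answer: -305148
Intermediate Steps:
(q(14, 13) + 419)*(-372 + ((-2 - 1*4)*8)*7) = (12 + 419)*(-372 + ((-2 - 1*4)*8)*7) = 431*(-372 + ((-2 - 4)*8)*7) = 431*(-372 - 6*8*7) = 431*(-372 - 48*7) = 431*(-372 - 336) = 431*(-708) = -305148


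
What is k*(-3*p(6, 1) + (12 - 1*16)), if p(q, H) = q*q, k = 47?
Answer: -5264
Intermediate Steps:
p(q, H) = q**2
k*(-3*p(6, 1) + (12 - 1*16)) = 47*(-3*6**2 + (12 - 1*16)) = 47*(-3*36 + (12 - 16)) = 47*(-108 - 4) = 47*(-112) = -5264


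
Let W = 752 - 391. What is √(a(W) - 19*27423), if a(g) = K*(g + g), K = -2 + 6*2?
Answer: I*√513817 ≈ 716.81*I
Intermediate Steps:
W = 361
K = 10 (K = -2 + 12 = 10)
a(g) = 20*g (a(g) = 10*(g + g) = 10*(2*g) = 20*g)
√(a(W) - 19*27423) = √(20*361 - 19*27423) = √(7220 - 521037) = √(-513817) = I*√513817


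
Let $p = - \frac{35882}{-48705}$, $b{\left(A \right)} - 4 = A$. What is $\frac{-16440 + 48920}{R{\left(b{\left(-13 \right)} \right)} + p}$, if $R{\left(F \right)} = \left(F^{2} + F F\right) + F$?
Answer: $\frac{1581938400}{7487747} \approx 211.27$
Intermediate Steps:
$b{\left(A \right)} = 4 + A$
$p = \frac{35882}{48705}$ ($p = \left(-35882\right) \left(- \frac{1}{48705}\right) = \frac{35882}{48705} \approx 0.73672$)
$R{\left(F \right)} = F + 2 F^{2}$ ($R{\left(F \right)} = \left(F^{2} + F^{2}\right) + F = 2 F^{2} + F = F + 2 F^{2}$)
$\frac{-16440 + 48920}{R{\left(b{\left(-13 \right)} \right)} + p} = \frac{-16440 + 48920}{\left(4 - 13\right) \left(1 + 2 \left(4 - 13\right)\right) + \frac{35882}{48705}} = \frac{32480}{- 9 \left(1 + 2 \left(-9\right)\right) + \frac{35882}{48705}} = \frac{32480}{- 9 \left(1 - 18\right) + \frac{35882}{48705}} = \frac{32480}{\left(-9\right) \left(-17\right) + \frac{35882}{48705}} = \frac{32480}{153 + \frac{35882}{48705}} = \frac{32480}{\frac{7487747}{48705}} = 32480 \cdot \frac{48705}{7487747} = \frac{1581938400}{7487747}$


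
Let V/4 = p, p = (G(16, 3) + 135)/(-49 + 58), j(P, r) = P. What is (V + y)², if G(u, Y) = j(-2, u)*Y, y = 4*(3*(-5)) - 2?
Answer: 196/9 ≈ 21.778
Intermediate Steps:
y = -62 (y = 4*(-15) - 2 = -60 - 2 = -62)
G(u, Y) = -2*Y
p = 43/3 (p = (-2*3 + 135)/(-49 + 58) = (-6 + 135)/9 = 129*(⅑) = 43/3 ≈ 14.333)
V = 172/3 (V = 4*(43/3) = 172/3 ≈ 57.333)
(V + y)² = (172/3 - 62)² = (-14/3)² = 196/9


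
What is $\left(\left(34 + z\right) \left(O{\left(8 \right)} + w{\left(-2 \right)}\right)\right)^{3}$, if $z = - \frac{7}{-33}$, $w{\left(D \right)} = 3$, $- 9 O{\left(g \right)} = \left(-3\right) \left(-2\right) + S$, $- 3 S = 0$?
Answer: $\frac{493600903327}{970299} \approx 5.0871 \cdot 10^{5}$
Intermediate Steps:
$S = 0$ ($S = \left(- \frac{1}{3}\right) 0 = 0$)
$O{\left(g \right)} = - \frac{2}{3}$ ($O{\left(g \right)} = - \frac{\left(-3\right) \left(-2\right) + 0}{9} = - \frac{6 + 0}{9} = \left(- \frac{1}{9}\right) 6 = - \frac{2}{3}$)
$z = \frac{7}{33}$ ($z = \left(-7\right) \left(- \frac{1}{33}\right) = \frac{7}{33} \approx 0.21212$)
$\left(\left(34 + z\right) \left(O{\left(8 \right)} + w{\left(-2 \right)}\right)\right)^{3} = \left(\left(34 + \frac{7}{33}\right) \left(- \frac{2}{3} + 3\right)\right)^{3} = \left(\frac{1129}{33} \cdot \frac{7}{3}\right)^{3} = \left(\frac{7903}{99}\right)^{3} = \frac{493600903327}{970299}$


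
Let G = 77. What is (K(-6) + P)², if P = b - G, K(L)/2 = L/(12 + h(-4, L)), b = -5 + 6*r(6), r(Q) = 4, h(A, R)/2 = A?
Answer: 3721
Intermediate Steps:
h(A, R) = 2*A
b = 19 (b = -5 + 6*4 = -5 + 24 = 19)
K(L) = L/2 (K(L) = 2*(L/(12 + 2*(-4))) = 2*(L/(12 - 8)) = 2*(L/4) = L/2)
P = -58 (P = 19 - 1*77 = 19 - 77 = -58)
(K(-6) + P)² = ((½)*(-6) - 58)² = (-3 - 58)² = (-61)² = 3721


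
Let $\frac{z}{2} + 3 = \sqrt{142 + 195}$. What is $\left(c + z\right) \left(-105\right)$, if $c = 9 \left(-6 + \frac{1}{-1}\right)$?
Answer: $7245 - 210 \sqrt{337} \approx 3389.9$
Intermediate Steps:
$z = -6 + 2 \sqrt{337}$ ($z = -6 + 2 \sqrt{142 + 195} = -6 + 2 \sqrt{337} \approx 30.715$)
$c = -63$ ($c = 9 \left(-6 - 1\right) = 9 \left(-7\right) = -63$)
$\left(c + z\right) \left(-105\right) = \left(-63 - \left(6 - 2 \sqrt{337}\right)\right) \left(-105\right) = \left(-69 + 2 \sqrt{337}\right) \left(-105\right) = 7245 - 210 \sqrt{337}$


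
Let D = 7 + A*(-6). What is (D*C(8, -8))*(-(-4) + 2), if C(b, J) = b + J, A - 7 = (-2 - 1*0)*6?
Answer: 0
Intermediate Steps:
A = -5 (A = 7 + (-2 - 1*0)*6 = 7 + (-2 + 0)*6 = 7 - 2*6 = 7 - 12 = -5)
C(b, J) = J + b
D = 37 (D = 7 - 5*(-6) = 7 + 30 = 37)
(D*C(8, -8))*(-(-4) + 2) = (37*(-8 + 8))*(-(-4) + 2) = (37*0)*(-1*(-4) + 2) = 0*(4 + 2) = 0*6 = 0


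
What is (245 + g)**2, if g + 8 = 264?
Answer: 251001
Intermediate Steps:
g = 256 (g = -8 + 264 = 256)
(245 + g)**2 = (245 + 256)**2 = 501**2 = 251001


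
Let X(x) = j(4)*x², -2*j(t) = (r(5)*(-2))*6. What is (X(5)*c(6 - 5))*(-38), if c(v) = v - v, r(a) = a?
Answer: 0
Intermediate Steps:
c(v) = 0
j(t) = 30 (j(t) = -5*(-2)*6/2 = -(-5)*6 = -½*(-60) = 30)
X(x) = 30*x²
(X(5)*c(6 - 5))*(-38) = ((30*5²)*0)*(-38) = ((30*25)*0)*(-38) = (750*0)*(-38) = 0*(-38) = 0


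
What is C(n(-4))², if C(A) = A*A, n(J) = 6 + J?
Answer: 16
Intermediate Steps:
C(A) = A²
C(n(-4))² = ((6 - 4)²)² = (2²)² = 4² = 16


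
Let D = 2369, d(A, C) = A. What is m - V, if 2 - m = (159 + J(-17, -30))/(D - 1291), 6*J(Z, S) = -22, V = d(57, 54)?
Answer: -89168/1617 ≈ -55.144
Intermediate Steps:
V = 57
J(Z, S) = -11/3 (J(Z, S) = (1/6)*(-22) = -11/3)
m = 3001/1617 (m = 2 - (159 - 11/3)/(2369 - 1291) = 2 - 466/(3*1078) = 2 - 1*233/1617 = 2 - 233/1617 = 3001/1617 ≈ 1.8559)
m - V = 3001/1617 - 1*57 = 3001/1617 - 57 = -89168/1617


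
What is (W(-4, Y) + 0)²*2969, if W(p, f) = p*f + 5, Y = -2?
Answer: 501761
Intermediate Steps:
W(p, f) = 5 + f*p (W(p, f) = f*p + 5 = 5 + f*p)
(W(-4, Y) + 0)²*2969 = ((5 - 2*(-4)) + 0)²*2969 = ((5 + 8) + 0)²*2969 = (13 + 0)²*2969 = 13²*2969 = 169*2969 = 501761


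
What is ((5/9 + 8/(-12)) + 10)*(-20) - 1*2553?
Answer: -24757/9 ≈ -2750.8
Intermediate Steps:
((5/9 + 8/(-12)) + 10)*(-20) - 1*2553 = ((5*(1/9) + 8*(-1/12)) + 10)*(-20) - 2553 = ((5/9 - 2/3) + 10)*(-20) - 2553 = (-1/9 + 10)*(-20) - 2553 = (89/9)*(-20) - 2553 = -1780/9 - 2553 = -24757/9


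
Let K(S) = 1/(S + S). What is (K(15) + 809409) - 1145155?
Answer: -10072379/30 ≈ -3.3575e+5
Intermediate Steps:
K(S) = 1/(2*S)
(K(15) + 809409) - 1145155 = ((1/2)/15 + 809409) - 1145155 = ((1/2)*(1/15) + 809409) - 1145155 = (1/30 + 809409) - 1145155 = 24282271/30 - 1145155 = -10072379/30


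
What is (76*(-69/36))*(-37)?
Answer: 16169/3 ≈ 5389.7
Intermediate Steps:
(76*(-69/36))*(-37) = (76*(-69*1/36))*(-37) = (76*(-23/12))*(-37) = -437/3*(-37) = 16169/3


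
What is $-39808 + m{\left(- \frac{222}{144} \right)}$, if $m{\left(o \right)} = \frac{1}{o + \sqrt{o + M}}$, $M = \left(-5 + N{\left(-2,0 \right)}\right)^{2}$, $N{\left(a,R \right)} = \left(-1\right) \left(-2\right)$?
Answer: $- \frac{116517128}{2927} + \frac{48 \sqrt{1074}}{2927} \approx -39807.0$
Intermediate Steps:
$N{\left(a,R \right)} = 2$
$M = 9$ ($M = \left(-5 + 2\right)^{2} = \left(-3\right)^{2} = 9$)
$m{\left(o \right)} = \frac{1}{o + \sqrt{9 + o}}$ ($m{\left(o \right)} = \frac{1}{o + \sqrt{o + 9}} = \frac{1}{o + \sqrt{9 + o}}$)
$-39808 + m{\left(- \frac{222}{144} \right)} = -39808 + \frac{1}{- \frac{222}{144} + \sqrt{9 - \frac{222}{144}}} = -39808 + \frac{1}{\left(-222\right) \frac{1}{144} + \sqrt{9 - \frac{37}{24}}} = -39808 + \frac{1}{- \frac{37}{24} + \sqrt{9 - \frac{37}{24}}} = -39808 + \frac{1}{- \frac{37}{24} + \sqrt{\frac{179}{24}}} = -39808 + \frac{1}{- \frac{37}{24} + \frac{\sqrt{1074}}{12}}$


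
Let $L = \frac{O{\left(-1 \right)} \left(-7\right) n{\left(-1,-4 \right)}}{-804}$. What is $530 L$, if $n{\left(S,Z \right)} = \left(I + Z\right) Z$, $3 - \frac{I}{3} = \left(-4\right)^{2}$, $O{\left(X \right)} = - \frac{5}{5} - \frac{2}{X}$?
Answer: $\frac{159530}{201} \approx 793.68$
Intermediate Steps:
$O{\left(X \right)} = -1 - \frac{2}{X}$ ($O{\left(X \right)} = \left(-5\right) \frac{1}{5} - \frac{2}{X} = -1 - \frac{2}{X}$)
$I = -39$ ($I = 9 - 3 \left(-4\right)^{2} = 9 - 48 = -39$)
$n{\left(S,Z \right)} = Z \left(-39 + Z\right)$ ($n{\left(S,Z \right)} = \left(-39 + Z\right) Z = Z \left(-39 + Z\right)$)
$L = \frac{301}{201}$ ($L = \frac{\frac{-2 - -1}{-1} \left(-7\right) \left(- 4 \left(-39 - 4\right)\right)}{-804} = - (-2 + 1) \left(-7\right) \left(\left(-4\right) \left(-43\right)\right) \left(- \frac{1}{804}\right) = \left(-1\right) \left(-1\right) \left(-7\right) 172 \left(- \frac{1}{804}\right) = 1 \left(-7\right) 172 \left(- \frac{1}{804}\right) = \left(-7\right) 172 \left(- \frac{1}{804}\right) = \left(-1204\right) \left(- \frac{1}{804}\right) = \frac{301}{201} \approx 1.4975$)
$530 L = 530 \cdot \frac{301}{201} = \frac{159530}{201}$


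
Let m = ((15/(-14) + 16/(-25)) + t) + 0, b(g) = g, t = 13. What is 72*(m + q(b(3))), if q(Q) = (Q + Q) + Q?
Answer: 255636/175 ≈ 1460.8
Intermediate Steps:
m = 3951/350 (m = ((15/(-14) + 16/(-25)) + 13) + 0 = ((15*(-1/14) + 16*(-1/25)) + 13) + 0 = ((-15/14 - 16/25) + 13) + 0 = (-599/350 + 13) + 0 = 3951/350 + 0 = 3951/350 ≈ 11.289)
q(Q) = 3*Q (q(Q) = 2*Q + Q = 3*Q)
72*(m + q(b(3))) = 72*(3951/350 + 3*3) = 72*(3951/350 + 9) = 72*(7101/350) = 255636/175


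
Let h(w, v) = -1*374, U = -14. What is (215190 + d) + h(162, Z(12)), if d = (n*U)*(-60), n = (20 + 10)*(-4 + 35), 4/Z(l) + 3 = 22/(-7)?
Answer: 996016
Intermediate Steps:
Z(l) = -28/43 (Z(l) = 4/(-3 + 22/(-7)) = 4/(-3 + 22*(-⅐)) = 4/(-3 - 22/7) = 4/(-43/7) = 4*(-7/43) = -28/43)
h(w, v) = -374
n = 930 (n = 30*31 = 930)
d = 781200 (d = (930*(-14))*(-60) = -13020*(-60) = 781200)
(215190 + d) + h(162, Z(12)) = (215190 + 781200) - 374 = 996390 - 374 = 996016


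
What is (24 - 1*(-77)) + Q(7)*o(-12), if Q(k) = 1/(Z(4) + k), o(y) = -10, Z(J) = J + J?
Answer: 301/3 ≈ 100.33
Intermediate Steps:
Z(J) = 2*J
Q(k) = 1/(8 + k) (Q(k) = 1/(2*4 + k) = 1/(8 + k))
(24 - 1*(-77)) + Q(7)*o(-12) = (24 - 1*(-77)) - 10/(8 + 7) = (24 + 77) - 10/15 = 101 + (1/15)*(-10) = 101 - 2/3 = 301/3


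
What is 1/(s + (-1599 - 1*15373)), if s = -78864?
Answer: -1/95836 ≈ -1.0434e-5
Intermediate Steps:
1/(s + (-1599 - 1*15373)) = 1/(-78864 + (-1599 - 1*15373)) = 1/(-78864 + (-1599 - 15373)) = 1/(-78864 - 16972) = 1/(-95836) = -1/95836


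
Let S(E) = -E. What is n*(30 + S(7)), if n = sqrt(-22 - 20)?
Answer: 23*I*sqrt(42) ≈ 149.06*I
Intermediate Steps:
n = I*sqrt(42) (n = sqrt(-42) = I*sqrt(42) ≈ 6.4807*I)
n*(30 + S(7)) = (I*sqrt(42))*(30 - 1*7) = (I*sqrt(42))*(30 - 7) = (I*sqrt(42))*23 = 23*I*sqrt(42)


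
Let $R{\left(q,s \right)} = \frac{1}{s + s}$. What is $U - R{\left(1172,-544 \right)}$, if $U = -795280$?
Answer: $- \frac{865264639}{1088} \approx -7.9528 \cdot 10^{5}$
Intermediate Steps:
$R{\left(q,s \right)} = \frac{1}{2 s}$
$U - R{\left(1172,-544 \right)} = -795280 - \frac{1}{2 \left(-544\right)} = -795280 - \frac{1}{2} \left(- \frac{1}{544}\right) = -795280 - - \frac{1}{1088} = -795280 + \frac{1}{1088} = - \frac{865264639}{1088}$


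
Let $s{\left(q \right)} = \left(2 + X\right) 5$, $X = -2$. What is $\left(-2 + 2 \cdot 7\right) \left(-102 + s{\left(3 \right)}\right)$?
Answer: $-1224$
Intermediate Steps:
$s{\left(q \right)} = 0$ ($s{\left(q \right)} = \left(2 - 2\right) 5 = 0 \cdot 5 = 0$)
$\left(-2 + 2 \cdot 7\right) \left(-102 + s{\left(3 \right)}\right) = \left(-2 + 2 \cdot 7\right) \left(-102 + 0\right) = \left(-2 + 14\right) \left(-102\right) = 12 \left(-102\right) = -1224$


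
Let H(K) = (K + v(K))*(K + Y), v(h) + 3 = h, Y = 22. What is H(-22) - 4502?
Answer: -4502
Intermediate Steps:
v(h) = -3 + h
H(K) = (-3 + 2*K)*(22 + K) (H(K) = (K + (-3 + K))*(K + 22) = (-3 + 2*K)*(22 + K))
H(-22) - 4502 = (-66 + 2*(-22)² + 41*(-22)) - 4502 = (-66 + 2*484 - 902) - 4502 = (-66 + 968 - 902) - 4502 = 0 - 4502 = -4502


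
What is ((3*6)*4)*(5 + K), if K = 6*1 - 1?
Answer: 720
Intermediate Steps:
K = 5 (K = 6 - 1 = 5)
((3*6)*4)*(5 + K) = ((3*6)*4)*(5 + 5) = (18*4)*10 = 72*10 = 720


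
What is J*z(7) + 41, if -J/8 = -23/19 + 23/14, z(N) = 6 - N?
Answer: 5913/133 ≈ 44.459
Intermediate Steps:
J = -460/133 (J = -8*(-23/19 + 23/14) = -8*115/266 = -460/133 ≈ -3.4586)
J*z(7) + 41 = -460*(6 - 1*7)/133 + 41 = -460*(6 - 7)/133 + 41 = -460/133*(-1) + 41 = 460/133 + 41 = 5913/133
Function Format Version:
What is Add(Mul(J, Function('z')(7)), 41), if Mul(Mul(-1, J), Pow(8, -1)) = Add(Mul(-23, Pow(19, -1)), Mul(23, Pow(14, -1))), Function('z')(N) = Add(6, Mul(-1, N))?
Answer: Rational(5913, 133) ≈ 44.459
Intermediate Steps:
J = Rational(-460, 133) (J = Mul(-8, Add(Mul(-23, Pow(19, -1)), Mul(23, Pow(14, -1)))) = Mul(-8, Add(Mul(-23, Rational(1, 19)), Mul(23, Rational(1, 14)))) = Mul(-8, Add(Rational(-23, 19), Rational(23, 14))) = Mul(-8, Rational(115, 266)) = Rational(-460, 133) ≈ -3.4586)
Add(Mul(J, Function('z')(7)), 41) = Add(Mul(Rational(-460, 133), Add(6, Mul(-1, 7))), 41) = Add(Mul(Rational(-460, 133), Add(6, -7)), 41) = Add(Mul(Rational(-460, 133), -1), 41) = Add(Rational(460, 133), 41) = Rational(5913, 133)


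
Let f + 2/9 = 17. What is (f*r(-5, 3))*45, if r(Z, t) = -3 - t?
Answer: -4530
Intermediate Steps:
f = 151/9 (f = -2/9 + 17 = 151/9 ≈ 16.778)
(f*r(-5, 3))*45 = (151*(-3 - 1*3)/9)*45 = (151*(-3 - 3)/9)*45 = ((151/9)*(-6))*45 = -302/3*45 = -4530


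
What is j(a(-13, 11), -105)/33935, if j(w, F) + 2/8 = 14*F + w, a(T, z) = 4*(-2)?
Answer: -5913/135740 ≈ -0.043561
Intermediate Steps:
a(T, z) = -8
j(w, F) = -1/4 + w + 14*F (j(w, F) = -1/4 + (14*F + w) = -1/4 + (w + 14*F) = -1/4 + w + 14*F)
j(a(-13, 11), -105)/33935 = (-1/4 - 8 + 14*(-105))/33935 = (-1/4 - 8 - 1470)*(1/33935) = -5913/4*1/33935 = -5913/135740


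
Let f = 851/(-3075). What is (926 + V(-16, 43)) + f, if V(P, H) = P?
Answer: 2797399/3075 ≈ 909.72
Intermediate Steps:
f = -851/3075 (f = 851*(-1/3075) = -851/3075 ≈ -0.27675)
(926 + V(-16, 43)) + f = (926 - 16) - 851/3075 = 910 - 851/3075 = 2797399/3075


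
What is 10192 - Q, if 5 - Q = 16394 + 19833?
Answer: 46414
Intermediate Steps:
Q = -36222 (Q = 5 - (16394 + 19833) = 5 - 1*36227 = 5 - 36227 = -36222)
10192 - Q = 10192 - 1*(-36222) = 10192 + 36222 = 46414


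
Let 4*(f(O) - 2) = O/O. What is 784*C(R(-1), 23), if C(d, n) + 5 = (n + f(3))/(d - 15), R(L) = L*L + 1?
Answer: -70756/13 ≈ -5442.8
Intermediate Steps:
R(L) = 1 + L² (R(L) = L² + 1 = 1 + L²)
f(O) = 9/4 (f(O) = 2 + (O/O)/4 = 2 + (¼)*1 = 2 + ¼ = 9/4)
C(d, n) = -5 + (9/4 + n)/(-15 + d) (C(d, n) = -5 + (n + 9/4)/(d - 15) = -5 + (9/4 + n)/(-15 + d))
784*C(R(-1), 23) = 784*((309/4 + 23 - 5*(1 + (-1)²))/(-15 + (1 + (-1)²))) = 784*((309/4 + 23 - 5*(1 + 1))/(-15 + (1 + 1))) = 784*((309/4 + 23 - 5*2)/(-15 + 2)) = 784*((309/4 + 23 - 10)/(-13)) = 784*(-1/13*361/4) = 784*(-361/52) = -70756/13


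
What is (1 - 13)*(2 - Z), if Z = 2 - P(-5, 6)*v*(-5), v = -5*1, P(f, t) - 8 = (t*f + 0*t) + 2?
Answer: 6000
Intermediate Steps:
P(f, t) = 10 + f*t (P(f, t) = 8 + ((t*f + 0*t) + 2) = 8 + ((f*t + 0) + 2) = 8 + (f*t + 2) = 8 + (2 + f*t) = 10 + f*t)
v = -5
Z = 502 (Z = 2 - (10 - 5*6)*(-5)*(-5) = 2 - (10 - 30)*(-5)*(-5) = 2 - (-20*(-5))*(-5) = 2 - 100*(-5) = 2 - 1*(-500) = 2 + 500 = 502)
(1 - 13)*(2 - Z) = (1 - 13)*(2 - 1*502) = -12*(2 - 502) = -12*(-500) = 6000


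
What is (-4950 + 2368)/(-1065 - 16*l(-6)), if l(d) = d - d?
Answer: 2582/1065 ≈ 2.4244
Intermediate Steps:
l(d) = 0
(-4950 + 2368)/(-1065 - 16*l(-6)) = (-4950 + 2368)/(-1065 - 16*0) = -2582/(-1065 + 0) = -2582/(-1065) = -2582*(-1/1065) = 2582/1065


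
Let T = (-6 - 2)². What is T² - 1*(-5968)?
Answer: 10064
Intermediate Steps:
T = 64 (T = (-8)² = 64)
T² - 1*(-5968) = 64² - 1*(-5968) = 4096 + 5968 = 10064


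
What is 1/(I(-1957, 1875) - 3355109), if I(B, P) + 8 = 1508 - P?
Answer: -1/3355484 ≈ -2.9802e-7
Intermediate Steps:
I(B, P) = 1500 - P (I(B, P) = -8 + (1508 - P) = 1500 - P)
1/(I(-1957, 1875) - 3355109) = 1/((1500 - 1*1875) - 3355109) = 1/((1500 - 1875) - 3355109) = 1/(-375 - 3355109) = 1/(-3355484) = -1/3355484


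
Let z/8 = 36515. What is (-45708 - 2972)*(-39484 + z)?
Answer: -12298320480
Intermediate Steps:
z = 292120 (z = 8*36515 = 292120)
(-45708 - 2972)*(-39484 + z) = (-45708 - 2972)*(-39484 + 292120) = -48680*252636 = -12298320480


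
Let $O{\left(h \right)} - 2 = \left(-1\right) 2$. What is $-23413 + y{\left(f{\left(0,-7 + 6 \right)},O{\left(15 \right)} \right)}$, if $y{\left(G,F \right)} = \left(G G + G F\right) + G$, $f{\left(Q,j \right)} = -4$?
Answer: $-23401$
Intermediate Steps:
$O{\left(h \right)} = 0$ ($O{\left(h \right)} = 2 - 2 = 0$)
$y{\left(G,F \right)} = G + G^{2} + F G$ ($y{\left(G,F \right)} = \left(G^{2} + F G\right) + G = G + G^{2} + F G$)
$-23413 + y{\left(f{\left(0,-7 + 6 \right)},O{\left(15 \right)} \right)} = -23413 - 4 \left(1 + 0 - 4\right) = -23413 - -12 = -23413 + 12 = -23401$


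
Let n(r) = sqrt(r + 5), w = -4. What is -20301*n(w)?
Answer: -20301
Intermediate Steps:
n(r) = sqrt(5 + r)
-20301*n(w) = -20301*sqrt(5 - 4) = -20301*sqrt(1) = -20301*1 = -20301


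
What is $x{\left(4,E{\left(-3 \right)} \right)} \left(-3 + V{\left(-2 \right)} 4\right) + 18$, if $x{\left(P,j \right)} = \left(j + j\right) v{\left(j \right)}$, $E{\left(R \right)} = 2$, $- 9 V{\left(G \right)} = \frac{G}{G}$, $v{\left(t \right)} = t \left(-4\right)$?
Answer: $\frac{1154}{9} \approx 128.22$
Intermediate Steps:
$v{\left(t \right)} = - 4 t$
$V{\left(G \right)} = - \frac{1}{9}$ ($V{\left(G \right)} = - \frac{G \frac{1}{G}}{9} = \left(- \frac{1}{9}\right) 1 = - \frac{1}{9}$)
$x{\left(P,j \right)} = - 8 j^{2}$ ($x{\left(P,j \right)} = \left(j + j\right) \left(- 4 j\right) = 2 j \left(- 4 j\right) = - 8 j^{2}$)
$x{\left(4,E{\left(-3 \right)} \right)} \left(-3 + V{\left(-2 \right)} 4\right) + 18 = - 8 \cdot 2^{2} \left(-3 - \frac{4}{9}\right) + 18 = \left(-8\right) 4 \left(-3 - \frac{4}{9}\right) + 18 = \left(-32\right) \left(- \frac{31}{9}\right) + 18 = \frac{992}{9} + 18 = \frac{1154}{9}$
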